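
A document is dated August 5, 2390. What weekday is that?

Sunday

Doomsday rule: the anchor day for the 2300s is Wednesday. For year 90: 90÷12 = 7 r 6, and 6÷4 = 1, so 7+6+1 = 14.
Wednesday + 14 ≡ Wednesday — that's 2390's doomsday.
In August the doomsday date is Aug 8.
Aug 5 is 3 days before Aug 8; 3 mod 7 = 3, so Wednesday − 3 = Sunday.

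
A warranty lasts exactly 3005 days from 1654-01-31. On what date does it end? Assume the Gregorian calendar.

+365 (one year) → Jan 31, 1655 (2640 left).
+365 (one year) → Jan 31, 1656 (2275 left).
+366 (one year; includes Feb 29, 1656) → Jan 31, 1657 (1909 left).
+365 (one year) → Jan 31, 1658 (1544 left).
+365 (one year) → Jan 31, 1659 (1179 left).
+365 (one year) → Jan 31, 1660 (814 left).
+366 (one year; includes Feb 29, 1660) → Jan 31, 1661 (448 left).
+365 (one year) → Jan 31, 1662 (83 left).
Jan has 31 days: +1 → Feb 1, 1662 (82 left).
Feb has 28 days: +28 → Mar 1, 1662 (54 left).
Mar has 31 days: +31 → Apr 1, 1662 (23 left).
+23 → Apr 24, 1662.

April 24, 1662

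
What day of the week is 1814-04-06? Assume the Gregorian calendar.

Doomsday rule: the anchor day for the 1800s is Friday. For year 14: 14÷12 = 1 r 2, and 2÷4 = 0, so 1+2+0 = 3.
Friday + 3 ≡ Monday — that's 1814's doomsday.
In April the doomsday date is Apr 4.
Apr 6 is 2 days after Apr 4; 2 mod 7 = 2, so Monday + 2 = Wednesday.

Wednesday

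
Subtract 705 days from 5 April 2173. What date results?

May 1, 2171

−365 (one year) → Apr 5, 2172 (340 left).
−5 → Mar 31, 2172 (end of Mar, 31 days; 335 left).
−31 → Feb 29, 2172 (end of Feb, 29 days; 304 left).
−29 → Jan 31, 2172 (end of Jan, 31 days; 275 left).
−31 → Dec 31, 2171 (end of Dec, 31 days; 244 left).
−31 → Nov 30, 2171 (end of Nov, 30 days; 213 left).
−30 → Oct 31, 2171 (end of Oct, 31 days; 183 left).
−31 → Sep 30, 2171 (end of Sep, 30 days; 152 left).
−30 → Aug 31, 2171 (end of Aug, 31 days; 122 left).
−31 → Jul 31, 2171 (end of Jul, 31 days; 91 left).
−31 → Jun 30, 2171 (end of Jun, 30 days; 60 left).
−30 → May 31, 2171 (end of May, 31 days; 30 left).
−30 → May 1, 2171.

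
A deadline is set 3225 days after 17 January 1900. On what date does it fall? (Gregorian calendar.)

+365 (one year) → Jan 17, 1901 (2860 left).
+365 (one year) → Jan 17, 1902 (2495 left).
+365 (one year) → Jan 17, 1903 (2130 left).
+365 (one year) → Jan 17, 1904 (1765 left).
+366 (one year; includes Feb 29, 1904) → Jan 17, 1905 (1399 left).
+365 (one year) → Jan 17, 1906 (1034 left).
+365 (one year) → Jan 17, 1907 (669 left).
+365 (one year) → Jan 17, 1908 (304 left).
Jan has 31 days: +15 → Feb 1, 1908 (289 left).
Feb has 29 days: +29 → Mar 1, 1908 (260 left).
Mar has 31 days: +31 → Apr 1, 1908 (229 left).
Apr has 30 days: +30 → May 1, 1908 (199 left).
May has 31 days: +31 → Jun 1, 1908 (168 left).
Jun has 30 days: +30 → Jul 1, 1908 (138 left).
Jul has 31 days: +31 → Aug 1, 1908 (107 left).
Aug has 31 days: +31 → Sep 1, 1908 (76 left).
Sep has 30 days: +30 → Oct 1, 1908 (46 left).
Oct has 31 days: +31 → Nov 1, 1908 (15 left).
+15 → Nov 16, 1908.

November 16, 1908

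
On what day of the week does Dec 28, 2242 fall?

Wednesday

Doomsday rule: the anchor day for the 2200s is Friday. For year 42: 42÷12 = 3 r 6, and 6÷4 = 1, so 3+6+1 = 10.
Friday + 10 ≡ Monday — that's 2242's doomsday.
In December the doomsday date is Dec 12.
Dec 28 is 16 days after Dec 12; 16 mod 7 = 2, so Monday + 2 = Wednesday.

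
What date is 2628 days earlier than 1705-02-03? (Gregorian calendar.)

November 23, 1697

−366 (one year; includes Feb 29, 1704) → Feb 3, 1704 (2262 left).
−365 (one year) → Feb 3, 1703 (1897 left).
−365 (one year) → Feb 3, 1702 (1532 left).
−365 (one year) → Feb 3, 1701 (1167 left).
−365 (one year) → Feb 3, 1700 (802 left).
−365 (one year) → Feb 3, 1699 (437 left).
−365 (one year) → Feb 3, 1698 (72 left).
−3 → Jan 31, 1698 (end of Jan, 31 days; 69 left).
−31 → Dec 31, 1697 (end of Dec, 31 days; 38 left).
−31 → Nov 30, 1697 (end of Nov, 30 days; 7 left).
−7 → Nov 23, 1697.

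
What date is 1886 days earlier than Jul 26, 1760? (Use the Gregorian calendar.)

−366 (one year; includes Feb 29, 1760) → Jul 26, 1759 (1520 left).
−365 (one year) → Jul 26, 1758 (1155 left).
−365 (one year) → Jul 26, 1757 (790 left).
−365 (one year) → Jul 26, 1756 (425 left).
−366 (one year; includes Feb 29, 1756) → Jul 26, 1755 (59 left).
−26 → Jun 30, 1755 (end of Jun, 30 days; 33 left).
−30 → May 31, 1755 (end of May, 31 days; 3 left).
−3 → May 28, 1755.

May 28, 1755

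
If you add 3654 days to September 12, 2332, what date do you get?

September 14, 2342

+365 (one year) → Sep 12, 2333 (3289 left).
+365 (one year) → Sep 12, 2334 (2924 left).
+365 (one year) → Sep 12, 2335 (2559 left).
+366 (one year; includes Feb 29, 2336) → Sep 12, 2336 (2193 left).
+365 (one year) → Sep 12, 2337 (1828 left).
+365 (one year) → Sep 12, 2338 (1463 left).
+365 (one year) → Sep 12, 2339 (1098 left).
+366 (one year; includes Feb 29, 2340) → Sep 12, 2340 (732 left).
+365 (one year) → Sep 12, 2341 (367 left).
Sep has 30 days: +19 → Oct 1, 2341 (348 left).
Oct has 31 days: +31 → Nov 1, 2341 (317 left).
Nov has 30 days: +30 → Dec 1, 2341 (287 left).
Dec has 31 days: +31 → Jan 1, 2342 (256 left).
Jan has 31 days: +31 → Feb 1, 2342 (225 left).
Feb has 28 days: +28 → Mar 1, 2342 (197 left).
Mar has 31 days: +31 → Apr 1, 2342 (166 left).
Apr has 30 days: +30 → May 1, 2342 (136 left).
May has 31 days: +31 → Jun 1, 2342 (105 left).
Jun has 30 days: +30 → Jul 1, 2342 (75 left).
Jul has 31 days: +31 → Aug 1, 2342 (44 left).
Aug has 31 days: +31 → Sep 1, 2342 (13 left).
+13 → Sep 14, 2342.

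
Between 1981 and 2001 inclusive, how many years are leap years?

Multiples of 4 in [1981,2001]: 5.
Of those, multiples of 100: 1 (not leap unless ÷400).
Multiples of 400: 1.
Leap years = 5 − 1 + 1 = 5.

5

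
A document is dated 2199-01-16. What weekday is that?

January 1, 2199 is a Tuesday.
Jan 1, 2199 → Jan 16, 2199: 15 days.
Total: 15 days.
15 mod 7 = 1, so Tuesday + 1 = Wednesday.

Wednesday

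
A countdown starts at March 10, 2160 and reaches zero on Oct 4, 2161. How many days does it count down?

Mar 10, 2160 → Mar 10, 2161: 365 days.
Mar 10, 2161 → Apr 10, 2161: 31 days (March has 31).
Apr 10, 2161 → May 10, 2161: 30 days (April has 30).
May 10, 2161 → Jun 10, 2161: 31 days (May has 31).
Jun 10, 2161 → Jul 10, 2161: 30 days (June has 30).
Jul 10, 2161 → Aug 10, 2161: 31 days (July has 31).
Aug 10, 2161 → Sep 10, 2161: 31 days (August has 31).
Sep 10, 2161 → Oct 4, 2161: 24 days.
Total: 573 days.

573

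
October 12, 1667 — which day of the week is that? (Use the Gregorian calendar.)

Wednesday

Doomsday rule: the anchor day for the 1600s is Tuesday. For year 67: 67÷12 = 5 r 7, and 7÷4 = 1, so 5+7+1 = 13.
Tuesday + 13 ≡ Monday — that's 1667's doomsday.
In October the doomsday date is Oct 10.
Oct 12 is 2 days after Oct 10; 2 mod 7 = 2, so Monday + 2 = Wednesday.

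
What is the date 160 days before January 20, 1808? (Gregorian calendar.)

August 13, 1807

−20 → Dec 31, 1807 (end of Dec, 31 days; 140 left).
−31 → Nov 30, 1807 (end of Nov, 30 days; 109 left).
−30 → Oct 31, 1807 (end of Oct, 31 days; 79 left).
−31 → Sep 30, 1807 (end of Sep, 30 days; 48 left).
−30 → Aug 31, 1807 (end of Aug, 31 days; 18 left).
−18 → Aug 13, 1807.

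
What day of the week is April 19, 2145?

Doomsday rule: the anchor day for the 2100s is Sunday. For year 45: 45÷12 = 3 r 9, and 9÷4 = 2, so 3+9+2 = 14.
Sunday + 14 ≡ Sunday — that's 2145's doomsday.
In April the doomsday date is Apr 4.
Apr 19 is 15 days after Apr 4; 15 mod 7 = 1, so Sunday + 1 = Monday.

Monday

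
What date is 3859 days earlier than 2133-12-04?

−365 (one year) → Dec 4, 2132 (3494 left).
−366 (one year; includes Feb 29, 2132) → Dec 4, 2131 (3128 left).
−365 (one year) → Dec 4, 2130 (2763 left).
−365 (one year) → Dec 4, 2129 (2398 left).
−365 (one year) → Dec 4, 2128 (2033 left).
−366 (one year; includes Feb 29, 2128) → Dec 4, 2127 (1667 left).
−365 (one year) → Dec 4, 2126 (1302 left).
−365 (one year) → Dec 4, 2125 (937 left).
−365 (one year) → Dec 4, 2124 (572 left).
−366 (one year; includes Feb 29, 2124) → Dec 4, 2123 (206 left).
−4 → Nov 30, 2123 (end of Nov, 30 days; 202 left).
−30 → Oct 31, 2123 (end of Oct, 31 days; 172 left).
−31 → Sep 30, 2123 (end of Sep, 30 days; 141 left).
−30 → Aug 31, 2123 (end of Aug, 31 days; 111 left).
−31 → Jul 31, 2123 (end of Jul, 31 days; 80 left).
−31 → Jun 30, 2123 (end of Jun, 30 days; 49 left).
−30 → May 31, 2123 (end of May, 31 days; 19 left).
−19 → May 12, 2123.

May 12, 2123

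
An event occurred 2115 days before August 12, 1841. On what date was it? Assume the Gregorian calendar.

−365 (one year) → Aug 12, 1840 (1750 left).
−366 (one year; includes Feb 29, 1840) → Aug 12, 1839 (1384 left).
−365 (one year) → Aug 12, 1838 (1019 left).
−365 (one year) → Aug 12, 1837 (654 left).
−365 (one year) → Aug 12, 1836 (289 left).
−12 → Jul 31, 1836 (end of Jul, 31 days; 277 left).
−31 → Jun 30, 1836 (end of Jun, 30 days; 246 left).
−30 → May 31, 1836 (end of May, 31 days; 216 left).
−31 → Apr 30, 1836 (end of Apr, 30 days; 185 left).
−30 → Mar 31, 1836 (end of Mar, 31 days; 155 left).
−31 → Feb 29, 1836 (end of Feb, 29 days; 124 left).
−29 → Jan 31, 1836 (end of Jan, 31 days; 95 left).
−31 → Dec 31, 1835 (end of Dec, 31 days; 64 left).
−31 → Nov 30, 1835 (end of Nov, 30 days; 33 left).
−30 → Oct 31, 1835 (end of Oct, 31 days; 3 left).
−3 → Oct 28, 1835.

October 28, 1835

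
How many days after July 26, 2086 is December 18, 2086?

145

Jul 26, 2086 → Aug 26, 2086: 31 days (July has 31).
Aug 26, 2086 → Sep 26, 2086: 31 days (August has 31).
Sep 26, 2086 → Oct 26, 2086: 30 days (September has 30).
Oct 26, 2086 → Nov 26, 2086: 31 days (October has 31).
Nov 26, 2086 → Dec 18, 2086: 22 days.
Total: 145 days.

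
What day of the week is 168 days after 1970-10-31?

First find the weekday of Oct 31, 1970. Doomsday rule: the anchor day for the 1900s is Wednesday. For year 70: 70÷12 = 5 r 10, and 10÷4 = 2, so 5+10+2 = 17.
Wednesday + 17 ≡ Saturday — that's 1970's doomsday.
In October the doomsday date is Oct 10.
Oct 31 is 21 days after Oct 10; 21 mod 7 = 0, so Saturday + 0 = Saturday.
168 mod 7 = 0, so 168 days after a Saturday is Saturday + 0 = Saturday.

Saturday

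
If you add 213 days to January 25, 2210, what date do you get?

Jan has 31 days: +7 → Feb 1, 2210 (206 left).
Feb has 28 days: +28 → Mar 1, 2210 (178 left).
Mar has 31 days: +31 → Apr 1, 2210 (147 left).
Apr has 30 days: +30 → May 1, 2210 (117 left).
May has 31 days: +31 → Jun 1, 2210 (86 left).
Jun has 30 days: +30 → Jul 1, 2210 (56 left).
Jul has 31 days: +31 → Aug 1, 2210 (25 left).
+25 → Aug 26, 2210.

August 26, 2210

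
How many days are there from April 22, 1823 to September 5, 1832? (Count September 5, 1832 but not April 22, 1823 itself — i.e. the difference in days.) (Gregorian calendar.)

3424

Apr 22, 1823 → Apr 22, 1824: 366 days (Feb 29, 1824 is in that span).
Apr 22, 1824 → Apr 22, 1825: 365 days.
Apr 22, 1825 → Apr 22, 1826: 365 days.
Apr 22, 1826 → Apr 22, 1827: 365 days.
Apr 22, 1827 → Apr 22, 1828: 366 days (Feb 29, 1828 is in that span).
Apr 22, 1828 → Apr 22, 1829: 365 days.
Apr 22, 1829 → Apr 22, 1830: 365 days.
Apr 22, 1830 → Apr 22, 1831: 365 days.
Apr 22, 1831 → Apr 22, 1832: 366 days (Feb 29, 1832 is in that span).
Apr 22, 1832 → May 22, 1832: 30 days (April has 30).
May 22, 1832 → Jun 22, 1832: 31 days (May has 31).
Jun 22, 1832 → Jul 22, 1832: 30 days (June has 30).
Jul 22, 1832 → Aug 22, 1832: 31 days (July has 31).
Aug 22, 1832 → Sep 5, 1832: 14 days.
Total: 3424 days.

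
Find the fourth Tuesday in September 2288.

September 1, 2288 is a Saturday.
The first Tuesday is therefore September 4 (3 days later).
The fourth Tuesday is 4 + 3×7 = September 25.

September 25, 2288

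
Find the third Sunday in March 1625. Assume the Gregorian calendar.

March 16, 1625

March 1, 1625 is a Saturday.
The first Sunday is therefore March 2 (1 days later).
The third Sunday is 2 + 2×7 = March 16.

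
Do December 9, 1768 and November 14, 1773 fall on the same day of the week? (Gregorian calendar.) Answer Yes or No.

No

From Dec 9, 1768 to Nov 14, 1773 is 1801 days.
1801 mod 7 = 2, so they are different weekdays.
(Dec 9, 1768 is a Friday; Nov 14, 1773 is a Sunday.)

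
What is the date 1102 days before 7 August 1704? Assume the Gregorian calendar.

−366 (one year; includes Feb 29, 1704) → Aug 7, 1703 (736 left).
−365 (one year) → Aug 7, 1702 (371 left).
−7 → Jul 31, 1702 (end of Jul, 31 days; 364 left).
−31 → Jun 30, 1702 (end of Jun, 30 days; 333 left).
−30 → May 31, 1702 (end of May, 31 days; 303 left).
−31 → Apr 30, 1702 (end of Apr, 30 days; 272 left).
−30 → Mar 31, 1702 (end of Mar, 31 days; 242 left).
−31 → Feb 28, 1702 (end of Feb, 28 days; 211 left).
−28 → Jan 31, 1702 (end of Jan, 31 days; 183 left).
−31 → Dec 31, 1701 (end of Dec, 31 days; 152 left).
−31 → Nov 30, 1701 (end of Nov, 30 days; 121 left).
−30 → Oct 31, 1701 (end of Oct, 31 days; 91 left).
−31 → Sep 30, 1701 (end of Sep, 30 days; 60 left).
−30 → Aug 31, 1701 (end of Aug, 31 days; 30 left).
−30 → Aug 1, 1701.

August 1, 1701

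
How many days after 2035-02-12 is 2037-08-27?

Feb 12, 2035 → Feb 12, 2036: 365 days.
Feb 12, 2036 → Feb 12, 2037: 366 days (Feb 29, 2036 is in that span).
Feb 12, 2037 → Mar 12, 2037: 28 days (February has 28).
Mar 12, 2037 → Apr 12, 2037: 31 days (March has 31).
Apr 12, 2037 → May 12, 2037: 30 days (April has 30).
May 12, 2037 → Jun 12, 2037: 31 days (May has 31).
Jun 12, 2037 → Jul 12, 2037: 30 days (June has 30).
Jul 12, 2037 → Aug 12, 2037: 31 days (July has 31).
Aug 12, 2037 → Aug 27, 2037: 15 days.
Total: 927 days.

927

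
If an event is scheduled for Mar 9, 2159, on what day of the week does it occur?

Doomsday rule: the anchor day for the 2100s is Sunday. For year 59: 59÷12 = 4 r 11, and 11÷4 = 2, so 4+11+2 = 17.
Sunday + 17 ≡ Wednesday — that's 2159's doomsday.
In March the doomsday date is Mar 14.
Mar 9 is 5 days before Mar 14; 5 mod 7 = 5, so Wednesday − 5 = Friday.

Friday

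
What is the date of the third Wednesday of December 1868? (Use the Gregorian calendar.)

December 16, 1868

December 1, 1868 is a Tuesday.
The first Wednesday is therefore December 2 (1 days later).
The third Wednesday is 2 + 2×7 = December 16.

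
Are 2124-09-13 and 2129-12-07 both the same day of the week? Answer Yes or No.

Yes

From Sep 13, 2124 to Dec 7, 2129 is 1911 days.
1911 mod 7 = 0, so they are the same weekday.
(Sep 13, 2124 is a Wednesday; Dec 7, 2129 is a Wednesday.)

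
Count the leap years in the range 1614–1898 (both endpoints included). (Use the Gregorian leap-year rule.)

69

Multiples of 4 in [1614,1898]: 71.
Of those, multiples of 100: 2 (not leap unless ÷400).
Multiples of 400: 0.
Leap years = 71 − 2 + 0 = 69.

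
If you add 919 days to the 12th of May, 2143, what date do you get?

November 16, 2145

+366 (one year; includes Feb 29, 2144) → May 12, 2144 (553 left).
+365 (one year) → May 12, 2145 (188 left).
May has 31 days: +20 → Jun 1, 2145 (168 left).
Jun has 30 days: +30 → Jul 1, 2145 (138 left).
Jul has 31 days: +31 → Aug 1, 2145 (107 left).
Aug has 31 days: +31 → Sep 1, 2145 (76 left).
Sep has 30 days: +30 → Oct 1, 2145 (46 left).
Oct has 31 days: +31 → Nov 1, 2145 (15 left).
+15 → Nov 16, 2145.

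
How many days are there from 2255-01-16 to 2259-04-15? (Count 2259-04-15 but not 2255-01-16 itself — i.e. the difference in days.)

1550

Jan 16, 2255 → Jan 16, 2256: 365 days.
Jan 16, 2256 → Jan 16, 2257: 366 days (Feb 29, 2256 is in that span).
Jan 16, 2257 → Jan 16, 2258: 365 days.
Jan 16, 2258 → Jan 16, 2259: 365 days.
Jan 16, 2259 → Feb 16, 2259: 31 days (January has 31).
Feb 16, 2259 → Mar 16, 2259: 28 days (February has 28).
Mar 16, 2259 → Apr 15, 2259: 30 days.
Total: 1550 days.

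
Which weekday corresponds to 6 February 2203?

Doomsday rule: the anchor day for the 2200s is Friday. For year 03: 3÷12 = 0 r 3, and 3÷4 = 0, so 0+3+0 = 3.
Friday + 3 ≡ Monday — that's 2203's doomsday.
In February the doomsday date is Feb 28 (2203 is not a leap year).
Feb 6 is 22 days before Feb 28; 22 mod 7 = 1, so Monday − 1 = Sunday.

Sunday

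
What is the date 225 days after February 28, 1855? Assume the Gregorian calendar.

Feb has 28 days: +1 → Mar 1, 1855 (224 left).
Mar has 31 days: +31 → Apr 1, 1855 (193 left).
Apr has 30 days: +30 → May 1, 1855 (163 left).
May has 31 days: +31 → Jun 1, 1855 (132 left).
Jun has 30 days: +30 → Jul 1, 1855 (102 left).
Jul has 31 days: +31 → Aug 1, 1855 (71 left).
Aug has 31 days: +31 → Sep 1, 1855 (40 left).
Sep has 30 days: +30 → Oct 1, 1855 (10 left).
+10 → Oct 11, 1855.

October 11, 1855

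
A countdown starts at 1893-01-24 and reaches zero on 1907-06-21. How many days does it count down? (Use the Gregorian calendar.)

5260

Jan 24, 1893 → Jan 24, 1894: 365 days.
Jan 24, 1894 → Jan 24, 1895: 365 days.
Jan 24, 1895 → Jan 24, 1896: 365 days.
Jan 24, 1896 → Jan 24, 1897: 366 days (Feb 29, 1896 is in that span).
Jan 24, 1897 → Jan 24, 1898: 365 days.
Jan 24, 1898 → Jan 24, 1899: 365 days.
Jan 24, 1899 → Jan 24, 1900: 365 days.
Jan 24, 1900 → Jan 24, 1901: 365 days.
Jan 24, 1901 → Jan 24, 1902: 365 days.
Jan 24, 1902 → Jan 24, 1903: 365 days.
Jan 24, 1903 → Jan 24, 1904: 365 days.
Jan 24, 1904 → Jan 24, 1905: 366 days (Feb 29, 1904 is in that span).
Jan 24, 1905 → Jan 24, 1906: 365 days.
Jan 24, 1906 → Jan 24, 1907: 365 days.
Jan 24, 1907 → Feb 24, 1907: 31 days (January has 31).
Feb 24, 1907 → Mar 24, 1907: 28 days (February has 28).
Mar 24, 1907 → Apr 24, 1907: 31 days (March has 31).
Apr 24, 1907 → May 24, 1907: 30 days (April has 30).
May 24, 1907 → Jun 21, 1907: 28 days.
Total: 5260 days.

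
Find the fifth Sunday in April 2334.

April 29, 2334

April 1, 2334 is a Sunday.
The first Sunday is therefore April 1 (same day).
The fifth Sunday is 1 + 4×7 = April 29.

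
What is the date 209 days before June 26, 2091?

November 29, 2090

−26 → May 31, 2091 (end of May, 31 days; 183 left).
−31 → Apr 30, 2091 (end of Apr, 30 days; 152 left).
−30 → Mar 31, 2091 (end of Mar, 31 days; 122 left).
−31 → Feb 28, 2091 (end of Feb, 28 days; 91 left).
−28 → Jan 31, 2091 (end of Jan, 31 days; 63 left).
−31 → Dec 31, 2090 (end of Dec, 31 days; 32 left).
−31 → Nov 30, 2090 (end of Nov, 30 days; 1 left).
−1 → Nov 29, 2090.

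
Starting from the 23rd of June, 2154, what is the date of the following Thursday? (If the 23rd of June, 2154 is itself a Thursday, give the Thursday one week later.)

Jun 23, 2154 is a Sunday.
From Sunday to the next Thursday is 4 days.
Jun 23, 2154 + 4 = Jun 27, 2154.

June 27, 2154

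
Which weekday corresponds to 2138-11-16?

Sunday

Doomsday rule: the anchor day for the 2100s is Sunday. For year 38: 38÷12 = 3 r 2, and 2÷4 = 0, so 3+2+0 = 5.
Sunday + 5 ≡ Friday — that's 2138's doomsday.
In November the doomsday date is Nov 7.
Nov 16 is 9 days after Nov 7; 9 mod 7 = 2, so Friday + 2 = Sunday.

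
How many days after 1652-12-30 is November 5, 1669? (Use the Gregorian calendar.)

6154

Dec 30, 1652 → Dec 30, 1653: 365 days.
Dec 30, 1653 → Dec 30, 1654: 365 days.
Dec 30, 1654 → Dec 30, 1655: 365 days.
Dec 30, 1655 → Dec 30, 1656: 366 days (Feb 29, 1656 is in that span).
Dec 30, 1656 → Dec 30, 1657: 365 days.
Dec 30, 1657 → Dec 30, 1658: 365 days.
Dec 30, 1658 → Dec 30, 1659: 365 days.
Dec 30, 1659 → Dec 30, 1660: 366 days (Feb 29, 1660 is in that span).
Dec 30, 1660 → Dec 30, 1661: 365 days.
Dec 30, 1661 → Dec 30, 1662: 365 days.
Dec 30, 1662 → Dec 30, 1663: 365 days.
Dec 30, 1663 → Dec 30, 1664: 366 days (Feb 29, 1664 is in that span).
Dec 30, 1664 → Dec 30, 1665: 365 days.
Dec 30, 1665 → Dec 30, 1666: 365 days.
Dec 30, 1666 → Dec 30, 1667: 365 days.
Dec 30, 1667 → Dec 30, 1668: 366 days (Feb 29, 1668 is in that span).
Dec 30, 1668 → Jan 30, 1669: 31 days (December has 31).
Jan 30, 1669 → Feb 28, 1669: 29 days (January has 31).
Feb 28, 1669 → Mar 28, 1669: 28 days (February has 28).
Mar 28, 1669 → Apr 28, 1669: 31 days (March has 31).
Apr 28, 1669 → May 28, 1669: 30 days (April has 30).
May 28, 1669 → Jun 28, 1669: 31 days (May has 31).
Jun 28, 1669 → Jul 28, 1669: 30 days (June has 30).
Jul 28, 1669 → Aug 28, 1669: 31 days (July has 31).
Aug 28, 1669 → Sep 28, 1669: 31 days (August has 31).
Sep 28, 1669 → Oct 28, 1669: 30 days (September has 30).
Oct 28, 1669 → Nov 5, 1669: 8 days.
Total: 6154 days.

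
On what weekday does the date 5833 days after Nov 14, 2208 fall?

First find the weekday of Nov 14, 2208. Doomsday rule: the anchor day for the 2200s is Friday. For year 08: 8÷12 = 0 r 8, and 8÷4 = 2, so 0+8+2 = 10.
Friday + 10 ≡ Monday — that's 2208's doomsday.
In November the doomsday date is Nov 7.
Nov 14 is 7 days after Nov 7; 7 mod 7 = 0, so Monday + 0 = Monday.
5833 mod 7 = 2, so 5833 days after a Monday is Monday + 2 = Wednesday.

Wednesday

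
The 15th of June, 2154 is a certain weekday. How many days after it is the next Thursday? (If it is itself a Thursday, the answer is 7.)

5

Jun 15, 2154 is a Saturday.
From Saturday to the next Thursday is 5 days.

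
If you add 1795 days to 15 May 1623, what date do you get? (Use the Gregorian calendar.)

April 13, 1628

+366 (one year; includes Feb 29, 1624) → May 15, 1624 (1429 left).
+365 (one year) → May 15, 1625 (1064 left).
+365 (one year) → May 15, 1626 (699 left).
+365 (one year) → May 15, 1627 (334 left).
May has 31 days: +17 → Jun 1, 1627 (317 left).
Jun has 30 days: +30 → Jul 1, 1627 (287 left).
Jul has 31 days: +31 → Aug 1, 1627 (256 left).
Aug has 31 days: +31 → Sep 1, 1627 (225 left).
Sep has 30 days: +30 → Oct 1, 1627 (195 left).
Oct has 31 days: +31 → Nov 1, 1627 (164 left).
Nov has 30 days: +30 → Dec 1, 1627 (134 left).
Dec has 31 days: +31 → Jan 1, 1628 (103 left).
Jan has 31 days: +31 → Feb 1, 1628 (72 left).
Feb has 29 days: +29 → Mar 1, 1628 (43 left).
Mar has 31 days: +31 → Apr 1, 1628 (12 left).
+12 → Apr 13, 1628.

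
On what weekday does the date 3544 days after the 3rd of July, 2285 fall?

First find the weekday of Jul 3, 2285. Doomsday rule: the anchor day for the 2200s is Friday. For year 85: 85÷12 = 7 r 1, and 1÷4 = 0, so 7+1+0 = 8.
Friday + 8 ≡ Saturday — that's 2285's doomsday.
In July the doomsday date is Jul 11.
Jul 3 is 8 days before Jul 11; 8 mod 7 = 1, so Saturday − 1 = Friday.
3544 mod 7 = 2, so 3544 days after a Friday is Friday + 2 = Sunday.

Sunday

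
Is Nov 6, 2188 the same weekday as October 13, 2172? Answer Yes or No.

No

From Oct 13, 2172 to Nov 6, 2188 is 5868 days.
5868 mod 7 = 2, so they are different weekdays.
(Oct 13, 2172 is a Tuesday; Nov 6, 2188 is a Thursday.)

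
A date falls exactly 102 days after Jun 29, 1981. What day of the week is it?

Friday

First find the weekday of Jun 29, 1981. Doomsday rule: the anchor day for the 1900s is Wednesday. For year 81: 81÷12 = 6 r 9, and 9÷4 = 2, so 6+9+2 = 17.
Wednesday + 17 ≡ Saturday — that's 1981's doomsday.
In June the doomsday date is Jun 6.
Jun 29 is 23 days after Jun 6; 23 mod 7 = 2, so Saturday + 2 = Monday.
102 mod 7 = 4, so 102 days after a Monday is Monday + 4 = Friday.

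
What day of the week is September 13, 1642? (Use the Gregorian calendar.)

Doomsday rule: the anchor day for the 1600s is Tuesday. For year 42: 42÷12 = 3 r 6, and 6÷4 = 1, so 3+6+1 = 10.
Tuesday + 10 ≡ Friday — that's 1642's doomsday.
In September the doomsday date is Sep 5.
Sep 13 is 8 days after Sep 5; 8 mod 7 = 1, so Friday + 1 = Saturday.

Saturday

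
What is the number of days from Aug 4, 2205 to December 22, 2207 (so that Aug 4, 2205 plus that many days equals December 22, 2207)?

Aug 4, 2205 → Aug 4, 2206: 365 days.
Aug 4, 2206 → Aug 4, 2207: 365 days.
Aug 4, 2207 → Sep 4, 2207: 31 days (August has 31).
Sep 4, 2207 → Oct 4, 2207: 30 days (September has 30).
Oct 4, 2207 → Nov 4, 2207: 31 days (October has 31).
Nov 4, 2207 → Dec 4, 2207: 30 days (November has 30).
Dec 4, 2207 → Dec 22, 2207: 18 days.
Total: 870 days.

870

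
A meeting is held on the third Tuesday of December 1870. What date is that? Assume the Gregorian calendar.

December 1, 1870 is a Thursday.
The first Tuesday is therefore December 6 (5 days later).
The third Tuesday is 6 + 2×7 = December 20.

December 20, 1870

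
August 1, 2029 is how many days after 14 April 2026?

1205

Apr 14, 2026 → Apr 14, 2027: 365 days.
Apr 14, 2027 → Apr 14, 2028: 366 days (Feb 29, 2028 is in that span).
Apr 14, 2028 → Apr 14, 2029: 365 days.
Apr 14, 2029 → May 14, 2029: 30 days (April has 30).
May 14, 2029 → Jun 14, 2029: 31 days (May has 31).
Jun 14, 2029 → Jul 14, 2029: 30 days (June has 30).
Jul 14, 2029 → Aug 1, 2029: 18 days.
Total: 1205 days.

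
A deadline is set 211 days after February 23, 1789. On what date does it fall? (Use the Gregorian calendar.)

Feb has 28 days: +6 → Mar 1, 1789 (205 left).
Mar has 31 days: +31 → Apr 1, 1789 (174 left).
Apr has 30 days: +30 → May 1, 1789 (144 left).
May has 31 days: +31 → Jun 1, 1789 (113 left).
Jun has 30 days: +30 → Jul 1, 1789 (83 left).
Jul has 31 days: +31 → Aug 1, 1789 (52 left).
Aug has 31 days: +31 → Sep 1, 1789 (21 left).
+21 → Sep 22, 1789.

September 22, 1789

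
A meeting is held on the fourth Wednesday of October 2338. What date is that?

October 26, 2338

October 1, 2338 is a Saturday.
The first Wednesday is therefore October 5 (4 days later).
The fourth Wednesday is 5 + 3×7 = October 26.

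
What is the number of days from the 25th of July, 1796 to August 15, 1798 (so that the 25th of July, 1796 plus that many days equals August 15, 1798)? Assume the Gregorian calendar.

751

Jul 25, 1796 → Jul 25, 1797: 365 days.
Jul 25, 1797 → Aug 25, 1797: 31 days (July has 31).
Aug 25, 1797 → Sep 25, 1797: 31 days (August has 31).
Sep 25, 1797 → Oct 25, 1797: 30 days (September has 30).
Oct 25, 1797 → Nov 25, 1797: 31 days (October has 31).
Nov 25, 1797 → Dec 25, 1797: 30 days (November has 30).
Dec 25, 1797 → Jan 25, 1798: 31 days (December has 31).
Jan 25, 1798 → Feb 25, 1798: 31 days (January has 31).
Feb 25, 1798 → Mar 25, 1798: 28 days (February has 28).
Mar 25, 1798 → Apr 25, 1798: 31 days (March has 31).
Apr 25, 1798 → May 25, 1798: 30 days (April has 30).
May 25, 1798 → Jun 25, 1798: 31 days (May has 31).
Jun 25, 1798 → Jul 25, 1798: 30 days (June has 30).
Jul 25, 1798 → Aug 15, 1798: 21 days.
Total: 751 days.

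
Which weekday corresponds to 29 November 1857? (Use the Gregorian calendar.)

Doomsday rule: the anchor day for the 1800s is Friday. For year 57: 57÷12 = 4 r 9, and 9÷4 = 2, so 4+9+2 = 15.
Friday + 15 ≡ Saturday — that's 1857's doomsday.
In November the doomsday date is Nov 7.
Nov 29 is 22 days after Nov 7; 22 mod 7 = 1, so Saturday + 1 = Sunday.

Sunday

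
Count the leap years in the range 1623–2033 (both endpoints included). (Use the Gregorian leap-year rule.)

Multiples of 4 in [1623,2033]: 103.
Of those, multiples of 100: 4 (not leap unless ÷400).
Multiples of 400: 1.
Leap years = 103 − 4 + 1 = 100.

100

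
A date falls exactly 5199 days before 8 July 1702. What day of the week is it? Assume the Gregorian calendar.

Monday

First find the weekday of Jul 8, 1702. Doomsday rule: the anchor day for the 1700s is Sunday. For year 02: 2÷12 = 0 r 2, and 2÷4 = 0, so 0+2+0 = 2.
Sunday + 2 ≡ Tuesday — that's 1702's doomsday.
In July the doomsday date is Jul 11.
Jul 8 is 3 days before Jul 11; 3 mod 7 = 3, so Tuesday − 3 = Saturday.
5199 mod 7 = 5, so 5199 days before a Saturday is Saturday − 5 = Monday.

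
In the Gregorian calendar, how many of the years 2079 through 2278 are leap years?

48

Multiples of 4 in [2079,2278]: 50.
Of those, multiples of 100: 2 (not leap unless ÷400).
Multiples of 400: 0.
Leap years = 50 − 2 + 0 = 48.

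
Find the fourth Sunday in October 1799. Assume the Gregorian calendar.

October 1, 1799 is a Tuesday.
The first Sunday is therefore October 6 (5 days later).
The fourth Sunday is 6 + 3×7 = October 27.

October 27, 1799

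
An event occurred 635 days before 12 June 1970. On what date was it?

−365 (one year) → Jun 12, 1969 (270 left).
−12 → May 31, 1969 (end of May, 31 days; 258 left).
−31 → Apr 30, 1969 (end of Apr, 30 days; 227 left).
−30 → Mar 31, 1969 (end of Mar, 31 days; 197 left).
−31 → Feb 28, 1969 (end of Feb, 28 days; 166 left).
−28 → Jan 31, 1969 (end of Jan, 31 days; 138 left).
−31 → Dec 31, 1968 (end of Dec, 31 days; 107 left).
−31 → Nov 30, 1968 (end of Nov, 30 days; 76 left).
−30 → Oct 31, 1968 (end of Oct, 31 days; 46 left).
−31 → Sep 30, 1968 (end of Sep, 30 days; 15 left).
−15 → Sep 15, 1968.

September 15, 1968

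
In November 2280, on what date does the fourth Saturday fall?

November 1, 2280 is a Monday.
The first Saturday is therefore November 6 (5 days later).
The fourth Saturday is 6 + 3×7 = November 27.

November 27, 2280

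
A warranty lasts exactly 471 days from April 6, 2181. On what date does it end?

+365 (one year) → Apr 6, 2182 (106 left).
Apr has 30 days: +25 → May 1, 2182 (81 left).
May has 31 days: +31 → Jun 1, 2182 (50 left).
Jun has 30 days: +30 → Jul 1, 2182 (20 left).
+20 → Jul 21, 2182.

July 21, 2182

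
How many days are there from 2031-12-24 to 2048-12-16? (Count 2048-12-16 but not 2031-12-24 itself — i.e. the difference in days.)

Dec 24, 2031 → Dec 24, 2032: 366 days (Feb 29, 2032 is in that span).
Dec 24, 2032 → Dec 24, 2033: 365 days.
Dec 24, 2033 → Dec 24, 2034: 365 days.
Dec 24, 2034 → Dec 24, 2035: 365 days.
Dec 24, 2035 → Dec 24, 2036: 366 days (Feb 29, 2036 is in that span).
Dec 24, 2036 → Dec 24, 2037: 365 days.
Dec 24, 2037 → Dec 24, 2038: 365 days.
Dec 24, 2038 → Dec 24, 2039: 365 days.
Dec 24, 2039 → Dec 24, 2040: 366 days (Feb 29, 2040 is in that span).
Dec 24, 2040 → Dec 24, 2041: 365 days.
Dec 24, 2041 → Dec 24, 2042: 365 days.
Dec 24, 2042 → Dec 24, 2043: 365 days.
Dec 24, 2043 → Dec 24, 2044: 366 days (Feb 29, 2044 is in that span).
Dec 24, 2044 → Dec 24, 2045: 365 days.
Dec 24, 2045 → Dec 24, 2046: 365 days.
Dec 24, 2046 → Dec 24, 2047: 365 days.
Dec 24, 2047 → Jan 24, 2048: 31 days (December has 31).
Jan 24, 2048 → Feb 24, 2048: 31 days (January has 31).
Feb 24, 2048 → Mar 24, 2048: 29 days (February has 29).
Mar 24, 2048 → Apr 24, 2048: 31 days (March has 31).
Apr 24, 2048 → May 24, 2048: 30 days (April has 30).
May 24, 2048 → Jun 24, 2048: 31 days (May has 31).
Jun 24, 2048 → Jul 24, 2048: 30 days (June has 30).
Jul 24, 2048 → Aug 24, 2048: 31 days (July has 31).
Aug 24, 2048 → Sep 24, 2048: 31 days (August has 31).
Sep 24, 2048 → Oct 24, 2048: 30 days (September has 30).
Oct 24, 2048 → Nov 24, 2048: 31 days (October has 31).
Nov 24, 2048 → Dec 16, 2048: 22 days.
Total: 6202 days.

6202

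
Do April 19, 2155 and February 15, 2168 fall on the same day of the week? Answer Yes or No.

From Apr 19, 2155 to Feb 15, 2168 is 4685 days.
4685 mod 7 = 2, so they are different weekdays.
(Apr 19, 2155 is a Saturday; Feb 15, 2168 is a Monday.)

No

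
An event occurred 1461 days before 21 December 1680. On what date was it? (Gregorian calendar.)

−366 (one year; includes Feb 29, 1680) → Dec 21, 1679 (1095 left).
−365 (one year) → Dec 21, 1678 (730 left).
−365 (one year) → Dec 21, 1677 (365 left).
−21 → Nov 30, 1677 (end of Nov, 30 days; 344 left).
−30 → Oct 31, 1677 (end of Oct, 31 days; 314 left).
−31 → Sep 30, 1677 (end of Sep, 30 days; 283 left).
−30 → Aug 31, 1677 (end of Aug, 31 days; 253 left).
−31 → Jul 31, 1677 (end of Jul, 31 days; 222 left).
−31 → Jun 30, 1677 (end of Jun, 30 days; 191 left).
−30 → May 31, 1677 (end of May, 31 days; 161 left).
−31 → Apr 30, 1677 (end of Apr, 30 days; 130 left).
−30 → Mar 31, 1677 (end of Mar, 31 days; 100 left).
−31 → Feb 28, 1677 (end of Feb, 28 days; 69 left).
−28 → Jan 31, 1677 (end of Jan, 31 days; 41 left).
−31 → Dec 31, 1676 (end of Dec, 31 days; 10 left).
−10 → Dec 21, 1676.

December 21, 1676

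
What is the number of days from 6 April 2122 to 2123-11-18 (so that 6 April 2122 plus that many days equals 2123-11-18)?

591

Apr 6, 2122 → Apr 6, 2123: 365 days.
Apr 6, 2123 → May 6, 2123: 30 days (April has 30).
May 6, 2123 → Jun 6, 2123: 31 days (May has 31).
Jun 6, 2123 → Jul 6, 2123: 30 days (June has 30).
Jul 6, 2123 → Aug 6, 2123: 31 days (July has 31).
Aug 6, 2123 → Sep 6, 2123: 31 days (August has 31).
Sep 6, 2123 → Oct 6, 2123: 30 days (September has 30).
Oct 6, 2123 → Nov 6, 2123: 31 days (October has 31).
Nov 6, 2123 → Nov 18, 2123: 12 days.
Total: 591 days.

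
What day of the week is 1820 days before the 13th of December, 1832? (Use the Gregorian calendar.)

First find the weekday of Dec 13, 1832. Doomsday rule: the anchor day for the 1800s is Friday. For year 32: 32÷12 = 2 r 8, and 8÷4 = 2, so 2+8+2 = 12.
Friday + 12 ≡ Wednesday — that's 1832's doomsday.
In December the doomsday date is Dec 12.
Dec 13 is 1 day after Dec 12; 1 mod 7 = 1, so Wednesday + 1 = Thursday.
1820 mod 7 = 0, so 1820 days before a Thursday is Thursday − 0 = Thursday.

Thursday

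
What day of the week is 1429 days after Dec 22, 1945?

First find the weekday of Dec 22, 1945. Doomsday rule: the anchor day for the 1900s is Wednesday. For year 45: 45÷12 = 3 r 9, and 9÷4 = 2, so 3+9+2 = 14.
Wednesday + 14 ≡ Wednesday — that's 1945's doomsday.
In December the doomsday date is Dec 12.
Dec 22 is 10 days after Dec 12; 10 mod 7 = 3, so Wednesday + 3 = Saturday.
1429 mod 7 = 1, so 1429 days after a Saturday is Saturday + 1 = Sunday.

Sunday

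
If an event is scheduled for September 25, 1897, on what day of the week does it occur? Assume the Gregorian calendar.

Saturday

Doomsday rule: the anchor day for the 1800s is Friday. For year 97: 97÷12 = 8 r 1, and 1÷4 = 0, so 8+1+0 = 9.
Friday + 9 ≡ Sunday — that's 1897's doomsday.
In September the doomsday date is Sep 5.
Sep 25 is 20 days after Sep 5; 20 mod 7 = 6, so Sunday + 6 = Saturday.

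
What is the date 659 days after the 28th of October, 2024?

August 18, 2026

+365 (one year) → Oct 28, 2025 (294 left).
Oct has 31 days: +4 → Nov 1, 2025 (290 left).
Nov has 30 days: +30 → Dec 1, 2025 (260 left).
Dec has 31 days: +31 → Jan 1, 2026 (229 left).
Jan has 31 days: +31 → Feb 1, 2026 (198 left).
Feb has 28 days: +28 → Mar 1, 2026 (170 left).
Mar has 31 days: +31 → Apr 1, 2026 (139 left).
Apr has 30 days: +30 → May 1, 2026 (109 left).
May has 31 days: +31 → Jun 1, 2026 (78 left).
Jun has 30 days: +30 → Jul 1, 2026 (48 left).
Jul has 31 days: +31 → Aug 1, 2026 (17 left).
+17 → Aug 18, 2026.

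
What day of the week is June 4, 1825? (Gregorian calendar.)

Doomsday rule: the anchor day for the 1800s is Friday. For year 25: 25÷12 = 2 r 1, and 1÷4 = 0, so 2+1+0 = 3.
Friday + 3 ≡ Monday — that's 1825's doomsday.
In June the doomsday date is Jun 6.
Jun 4 is 2 days before Jun 6; 2 mod 7 = 2, so Monday − 2 = Saturday.

Saturday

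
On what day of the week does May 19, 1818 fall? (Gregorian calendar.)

Tuesday

Doomsday rule: the anchor day for the 1800s is Friday. For year 18: 18÷12 = 1 r 6, and 6÷4 = 1, so 1+6+1 = 8.
Friday + 8 ≡ Saturday — that's 1818's doomsday.
In May the doomsday date is May 9.
May 19 is 10 days after May 9; 10 mod 7 = 3, so Saturday + 3 = Tuesday.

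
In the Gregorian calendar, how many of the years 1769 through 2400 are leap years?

153

Multiples of 4 in [1769,2400]: 158.
Of those, multiples of 100: 7 (not leap unless ÷400).
Multiples of 400: 2.
Leap years = 158 − 7 + 2 = 153.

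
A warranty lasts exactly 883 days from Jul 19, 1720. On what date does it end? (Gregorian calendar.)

+365 (one year) → Jul 19, 1721 (518 left).
+365 (one year) → Jul 19, 1722 (153 left).
Jul has 31 days: +13 → Aug 1, 1722 (140 left).
Aug has 31 days: +31 → Sep 1, 1722 (109 left).
Sep has 30 days: +30 → Oct 1, 1722 (79 left).
Oct has 31 days: +31 → Nov 1, 1722 (48 left).
Nov has 30 days: +30 → Dec 1, 1722 (18 left).
+18 → Dec 19, 1722.

December 19, 1722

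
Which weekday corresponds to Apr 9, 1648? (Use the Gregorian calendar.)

Thursday

Doomsday rule: the anchor day for the 1600s is Tuesday. For year 48: 48÷12 = 4 r 0, and 0÷4 = 0, so 4+0+0 = 4.
Tuesday + 4 ≡ Saturday — that's 1648's doomsday.
In April the doomsday date is Apr 4.
Apr 9 is 5 days after Apr 4; 5 mod 7 = 5, so Saturday + 5 = Thursday.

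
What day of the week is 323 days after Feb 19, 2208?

Feb 19, 2208 is a Friday.
323 mod 7 = 1, so 323 days after a Friday is Friday + 1 = Saturday.

Saturday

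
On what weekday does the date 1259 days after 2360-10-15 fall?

Friday

First find the weekday of Oct 15, 2360. Doomsday rule: the anchor day for the 2300s is Wednesday. For year 60: 60÷12 = 5 r 0, and 0÷4 = 0, so 5+0+0 = 5.
Wednesday + 5 ≡ Monday — that's 2360's doomsday.
In October the doomsday date is Oct 10.
Oct 15 is 5 days after Oct 10; 5 mod 7 = 5, so Monday + 5 = Saturday.
1259 mod 7 = 6, so 1259 days after a Saturday is Saturday + 6 = Friday.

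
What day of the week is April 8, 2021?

Thursday

January 1, 2021 is a Friday.
Jan 1, 2021 → Feb 1, 2021: 31 days (January has 31).
Feb 1, 2021 → Mar 1, 2021: 28 days (February has 28).
Mar 1, 2021 → Apr 1, 2021: 31 days (March has 31).
Apr 1, 2021 → Apr 8, 2021: 7 days.
Total: 97 days.
97 mod 7 = 6, so Friday + 6 = Thursday.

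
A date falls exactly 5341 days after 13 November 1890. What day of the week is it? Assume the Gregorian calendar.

Thursday

First find the weekday of Nov 13, 1890. Doomsday rule: the anchor day for the 1800s is Friday. For year 90: 90÷12 = 7 r 6, and 6÷4 = 1, so 7+6+1 = 14.
Friday + 14 ≡ Friday — that's 1890's doomsday.
In November the doomsday date is Nov 7.
Nov 13 is 6 days after Nov 7; 6 mod 7 = 6, so Friday + 6 = Thursday.
5341 mod 7 = 0, so 5341 days after a Thursday is Thursday + 0 = Thursday.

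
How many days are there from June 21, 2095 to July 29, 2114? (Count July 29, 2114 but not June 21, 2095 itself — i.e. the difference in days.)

Jun 21, 2095 → Jun 21, 2096: 366 days (Feb 29, 2096 is in that span).
Jun 21, 2096 → Jun 21, 2097: 365 days.
Jun 21, 2097 → Jun 21, 2098: 365 days.
Jun 21, 2098 → Jun 21, 2099: 365 days.
Jun 21, 2099 → Jun 21, 2100: 365 days.
Jun 21, 2100 → Jun 21, 2101: 365 days.
Jun 21, 2101 → Jun 21, 2102: 365 days.
Jun 21, 2102 → Jun 21, 2103: 365 days.
Jun 21, 2103 → Jun 21, 2104: 366 days (Feb 29, 2104 is in that span).
Jun 21, 2104 → Jun 21, 2105: 365 days.
Jun 21, 2105 → Jun 21, 2106: 365 days.
Jun 21, 2106 → Jun 21, 2107: 365 days.
Jun 21, 2107 → Jun 21, 2108: 366 days (Feb 29, 2108 is in that span).
Jun 21, 2108 → Jun 21, 2109: 365 days.
Jun 21, 2109 → Jun 21, 2110: 365 days.
Jun 21, 2110 → Jun 21, 2111: 365 days.
Jun 21, 2111 → Jun 21, 2112: 366 days (Feb 29, 2112 is in that span).
Jun 21, 2112 → Jun 21, 2113: 365 days.
Jun 21, 2113 → Jun 21, 2114: 365 days.
Jun 21, 2114 → Jul 21, 2114: 30 days (June has 30).
Jul 21, 2114 → Jul 29, 2114: 8 days.
Total: 6977 days.

6977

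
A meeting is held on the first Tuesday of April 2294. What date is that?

April 3, 2294

April 1, 2294 is a Sunday.
The first Tuesday is therefore April 3 (2 days later).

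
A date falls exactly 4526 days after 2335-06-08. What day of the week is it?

Wednesday

First find the weekday of Jun 8, 2335. Doomsday rule: the anchor day for the 2300s is Wednesday. For year 35: 35÷12 = 2 r 11, and 11÷4 = 2, so 2+11+2 = 15.
Wednesday + 15 ≡ Thursday — that's 2335's doomsday.
In June the doomsday date is Jun 6.
Jun 8 is 2 days after Jun 6; 2 mod 7 = 2, so Thursday + 2 = Saturday.
4526 mod 7 = 4, so 4526 days after a Saturday is Saturday + 4 = Wednesday.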